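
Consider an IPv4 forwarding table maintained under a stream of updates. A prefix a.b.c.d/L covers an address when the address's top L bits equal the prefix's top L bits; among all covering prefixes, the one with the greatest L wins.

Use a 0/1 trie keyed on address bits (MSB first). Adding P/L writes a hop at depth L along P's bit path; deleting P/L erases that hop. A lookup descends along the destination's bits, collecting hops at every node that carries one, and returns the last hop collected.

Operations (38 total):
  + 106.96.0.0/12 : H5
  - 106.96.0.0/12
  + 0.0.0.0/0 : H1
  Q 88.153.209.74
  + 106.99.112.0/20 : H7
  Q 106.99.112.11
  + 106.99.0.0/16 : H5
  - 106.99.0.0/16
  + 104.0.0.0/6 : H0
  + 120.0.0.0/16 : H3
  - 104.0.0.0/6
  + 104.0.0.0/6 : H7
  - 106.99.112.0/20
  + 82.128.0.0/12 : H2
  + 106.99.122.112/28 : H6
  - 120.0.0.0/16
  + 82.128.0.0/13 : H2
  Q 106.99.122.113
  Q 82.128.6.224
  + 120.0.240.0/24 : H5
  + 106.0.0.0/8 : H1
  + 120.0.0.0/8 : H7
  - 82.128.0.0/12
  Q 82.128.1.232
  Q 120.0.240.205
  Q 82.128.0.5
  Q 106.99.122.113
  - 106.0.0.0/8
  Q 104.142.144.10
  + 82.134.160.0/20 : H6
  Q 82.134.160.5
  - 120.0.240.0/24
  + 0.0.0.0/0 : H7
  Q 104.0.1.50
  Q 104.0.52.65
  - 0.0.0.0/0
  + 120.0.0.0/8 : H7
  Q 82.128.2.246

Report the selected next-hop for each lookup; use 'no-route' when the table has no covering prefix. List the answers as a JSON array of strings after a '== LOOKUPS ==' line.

Trace:
  add 106.96.0.0/12 -> H5 at depth 12
  del 106.96.0.0/12 (clear depth 12)
  add 0.0.0.0/0 -> H1 at depth 0
  lookup 88.153.209.74: bits 01 walk d0:H1→d1:-→d2:- -> H1
  add 106.99.112.0/20 -> H7 at depth 20
  lookup 106.99.112.11: bits 01101010011000110111 walk d0:H1→d1:-→d2:-→d3:-→d4:-→d5:-→d6:-→d7:-→d8:-→d9:-→d10:-→d11:-→d12:-→d13:-→d14:-→d15:-→d16:-→d17:-→d18:-→d19:-→d20:H7 -> H7
  add 106.99.0.0/16 -> H5 at depth 16
  del 106.99.0.0/16 (clear depth 16)
  add 104.0.0.0/6 -> H0 at depth 6
  add 120.0.0.0/16 -> H3 at depth 16
  del 104.0.0.0/6 (clear depth 6)
  add 104.0.0.0/6 -> H7 at depth 6
  del 106.99.112.0/20 (clear depth 20)
  add 82.128.0.0/12 -> H2 at depth 12
  add 106.99.122.112/28 -> H6 at depth 28
  del 120.0.0.0/16 (clear depth 16)
  add 82.128.0.0/13 -> H2 at depth 13
  lookup 106.99.122.113: bits 0110101001100011011110100111 walk d0:H1→d1:-→d2:-→d3:-→d4:-→d5:-→d6:H7→d7:-→d8:-→d9:-→d10:-→d11:-→d12:-→d13:-→d14:-→d15:-→d16:-→d17:-→d18:-→d19:-→d20:-→d21:-→d22:-→d23:-→d24:-→d25:-→d26:-→d27:-→d28:H6 -> H6
  lookup 82.128.6.224: bits 0101001010000 walk d0:H1→d1:-→d2:-→d3:-→d4:-→d5:-→d6:-→d7:-→d8:-→d9:-→d10:-→d11:-→d12:H2→d13:H2 -> H2
  add 120.0.240.0/24 -> H5 at depth 24
  add 106.0.0.0/8 -> H1 at depth 8
  add 120.0.0.0/8 -> H7 at depth 8
  del 82.128.0.0/12 (clear depth 12)
  lookup 82.128.1.232: bits 0101001010000 walk d0:H1→d1:-→d2:-→d3:-→d4:-→d5:-→d6:-→d7:-→d8:-→d9:-→d10:-→d11:-→d12:-→d13:H2 -> H2
  lookup 120.0.240.205: bits 011110000000000011110000 walk d0:H1→d1:-→d2:-→d3:-→d4:-→d5:-→d6:-→d7:-→d8:H7→d9:-→d10:-→d11:-→d12:-→d13:-→d14:-→d15:-→d16:-→d17:-→d18:-→d19:-→d20:-→d21:-→d22:-→d23:-→d24:H5 -> H5
  lookup 82.128.0.5: bits 0101001010000 walk d0:H1→d1:-→d2:-→d3:-→d4:-→d5:-→d6:-→d7:-→d8:-→d9:-→d10:-→d11:-→d12:-→d13:H2 -> H2
  lookup 106.99.122.113: bits 0110101001100011011110100111 walk d0:H1→d1:-→d2:-→d3:-→d4:-→d5:-→d6:H7→d7:-→d8:H1→d9:-→d10:-→d11:-→d12:-→d13:-→d14:-→d15:-→d16:-→d17:-→d18:-→d19:-→d20:-→d21:-→d22:-→d23:-→d24:-→d25:-→d26:-→d27:-→d28:H6 -> H6
  del 106.0.0.0/8 (clear depth 8)
  lookup 104.142.144.10: bits 011010 walk d0:H1→d1:-→d2:-→d3:-→d4:-→d5:-→d6:H7 -> H7
  add 82.134.160.0/20 -> H6 at depth 20
  lookup 82.134.160.5: bits 01010010100001101010 walk d0:H1→d1:-→d2:-→d3:-→d4:-→d5:-→d6:-→d7:-→d8:-→d9:-→d10:-→d11:-→d12:-→d13:H2→d14:-→d15:-→d16:-→d17:-→d18:-→d19:-→d20:H6 -> H6
  del 120.0.240.0/24 (clear depth 24)
  add 0.0.0.0/0 -> H7 at depth 0
  lookup 104.0.1.50: bits 011010 walk d0:H7→d1:-→d2:-→d3:-→d4:-→d5:-→d6:H7 -> H7
  lookup 104.0.52.65: bits 011010 walk d0:H7→d1:-→d2:-→d3:-→d4:-→d5:-→d6:H7 -> H7
  del 0.0.0.0/0 (clear depth 0)
  add 120.0.0.0/8 -> H7 at depth 8
  lookup 82.128.2.246: bits 0101001010000 walk d0:-→d1:-→d2:-→d3:-→d4:-→d5:-→d6:-→d7:-→d8:-→d9:-→d10:-→d11:-→d12:-→d13:H2 -> H2

== LOOKUPS ==
["H1","H7","H6","H2","H2","H5","H2","H6","H7","H6","H7","H7","H2"]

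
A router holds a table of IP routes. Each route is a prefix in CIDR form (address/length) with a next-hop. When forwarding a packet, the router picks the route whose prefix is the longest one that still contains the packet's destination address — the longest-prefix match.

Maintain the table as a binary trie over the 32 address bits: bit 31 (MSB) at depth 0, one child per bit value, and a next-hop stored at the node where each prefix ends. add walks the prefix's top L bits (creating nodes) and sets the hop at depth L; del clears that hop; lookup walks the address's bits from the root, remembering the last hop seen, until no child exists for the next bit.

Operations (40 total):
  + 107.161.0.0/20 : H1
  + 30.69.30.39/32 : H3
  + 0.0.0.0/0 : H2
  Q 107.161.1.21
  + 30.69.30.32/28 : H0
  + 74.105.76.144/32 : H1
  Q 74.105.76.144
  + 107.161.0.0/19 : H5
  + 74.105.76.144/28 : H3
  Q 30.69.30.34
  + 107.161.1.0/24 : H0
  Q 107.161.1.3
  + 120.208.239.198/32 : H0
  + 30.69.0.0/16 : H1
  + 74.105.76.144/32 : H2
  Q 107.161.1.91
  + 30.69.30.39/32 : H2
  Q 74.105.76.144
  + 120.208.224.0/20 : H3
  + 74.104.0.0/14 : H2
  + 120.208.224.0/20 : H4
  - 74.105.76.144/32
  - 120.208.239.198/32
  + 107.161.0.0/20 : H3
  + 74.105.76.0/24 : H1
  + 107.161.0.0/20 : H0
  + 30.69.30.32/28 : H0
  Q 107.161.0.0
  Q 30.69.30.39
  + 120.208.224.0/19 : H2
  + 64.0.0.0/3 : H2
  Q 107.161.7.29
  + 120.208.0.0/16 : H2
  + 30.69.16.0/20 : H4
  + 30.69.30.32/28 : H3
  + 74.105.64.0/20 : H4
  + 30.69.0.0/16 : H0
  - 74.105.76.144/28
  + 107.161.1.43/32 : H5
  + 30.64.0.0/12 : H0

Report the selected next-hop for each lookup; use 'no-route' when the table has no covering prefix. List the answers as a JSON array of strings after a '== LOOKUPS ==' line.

Apply in order:
  add 107.161.0.0/20 -> H1 at depth 20
  add 30.69.30.39/32 -> H3 at depth 32
  add 0.0.0.0/0 -> H2 at depth 0
  Q 107.161.1.21: descend 01101011101000010000 ; hops seen [H2,H1] ; pick H1
  add 30.69.30.32/28 -> H0 at depth 28
  add 74.105.76.144/32 -> H1 at depth 32
  Q 74.105.76.144: descend 01001010011010010100110010010000 ; hops seen [H2,H1] ; pick H1
  add 107.161.0.0/19 -> H5 at depth 19
  add 74.105.76.144/28 -> H3 at depth 28
  Q 30.69.30.34: descend 00011110010001010001111000100 ; hops seen [H2,H0] ; pick H0
  add 107.161.1.0/24 -> H0 at depth 24
  Q 107.161.1.3: descend 011010111010000100000001 ; hops seen [H2,H5,H1,H0] ; pick H0
  add 120.208.239.198/32 -> H0 at depth 32
  add 30.69.0.0/16 -> H1 at depth 16
  add 74.105.76.144/32 -> H2 at depth 32
  Q 107.161.1.91: descend 011010111010000100000001 ; hops seen [H2,H5,H1,H0] ; pick H0
  add 30.69.30.39/32 -> H2 at depth 32
  Q 74.105.76.144: descend 01001010011010010100110010010000 ; hops seen [H2,H3,H2] ; pick H2
  add 120.208.224.0/20 -> H3 at depth 20
  add 74.104.0.0/14 -> H2 at depth 14
  add 120.208.224.0/20 -> H4 at depth 20
  del 74.105.76.144/32 (clear depth 32)
  del 120.208.239.198/32 (clear depth 32)
  add 107.161.0.0/20 -> H3 at depth 20
  add 74.105.76.0/24 -> H1 at depth 24
  add 107.161.0.0/20 -> H0 at depth 20
  add 30.69.30.32/28 -> H0 at depth 28
  Q 107.161.0.0: descend 01101011101000010000000 ; hops seen [H2,H5,H0] ; pick H0
  Q 30.69.30.39: descend 00011110010001010001111000100111 ; hops seen [H2,H1,H0,H2] ; pick H2
  add 120.208.224.0/19 -> H2 at depth 19
  add 64.0.0.0/3 -> H2 at depth 3
  Q 107.161.7.29: descend 011010111010000100000 ; hops seen [H2,H5,H0] ; pick H0
  add 120.208.0.0/16 -> H2 at depth 16
  add 30.69.16.0/20 -> H4 at depth 20
  add 30.69.30.32/28 -> H3 at depth 28
  add 74.105.64.0/20 -> H4 at depth 20
  add 30.69.0.0/16 -> H0 at depth 16
  del 74.105.76.144/28 (clear depth 28)
  add 107.161.1.43/32 -> H5 at depth 32
  add 30.64.0.0/12 -> H0 at depth 12

== LOOKUPS ==
["H1","H1","H0","H0","H0","H2","H0","H2","H0"]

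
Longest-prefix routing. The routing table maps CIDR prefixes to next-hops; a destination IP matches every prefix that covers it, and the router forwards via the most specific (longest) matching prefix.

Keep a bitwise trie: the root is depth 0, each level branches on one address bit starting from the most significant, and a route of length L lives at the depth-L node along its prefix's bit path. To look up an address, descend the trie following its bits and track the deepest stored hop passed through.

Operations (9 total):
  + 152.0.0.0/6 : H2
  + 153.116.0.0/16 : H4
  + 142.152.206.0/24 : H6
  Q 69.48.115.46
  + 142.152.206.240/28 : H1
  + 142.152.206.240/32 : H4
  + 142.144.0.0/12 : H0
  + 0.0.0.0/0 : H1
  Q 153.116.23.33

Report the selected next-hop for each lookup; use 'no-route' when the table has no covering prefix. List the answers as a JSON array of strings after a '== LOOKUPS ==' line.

Trace:
  add 152.0.0.0/6 -> H2 at depth 6
  add 153.116.0.0/16 -> H4 at depth 16
  add 142.152.206.0/24 -> H6 at depth 24
  Q 69.48.115.46: descend ε ; hops seen [∅] ; pick no-route
  add 142.152.206.240/28 -> H1 at depth 28
  add 142.152.206.240/32 -> H4 at depth 32
  add 142.144.0.0/12 -> H0 at depth 12
  add 0.0.0.0/0 -> H1 at depth 0
  Q 153.116.23.33: descend 1001100101110100 ; hops seen [H1,H2,H4] ; pick H4

== LOOKUPS ==
["no-route","H4"]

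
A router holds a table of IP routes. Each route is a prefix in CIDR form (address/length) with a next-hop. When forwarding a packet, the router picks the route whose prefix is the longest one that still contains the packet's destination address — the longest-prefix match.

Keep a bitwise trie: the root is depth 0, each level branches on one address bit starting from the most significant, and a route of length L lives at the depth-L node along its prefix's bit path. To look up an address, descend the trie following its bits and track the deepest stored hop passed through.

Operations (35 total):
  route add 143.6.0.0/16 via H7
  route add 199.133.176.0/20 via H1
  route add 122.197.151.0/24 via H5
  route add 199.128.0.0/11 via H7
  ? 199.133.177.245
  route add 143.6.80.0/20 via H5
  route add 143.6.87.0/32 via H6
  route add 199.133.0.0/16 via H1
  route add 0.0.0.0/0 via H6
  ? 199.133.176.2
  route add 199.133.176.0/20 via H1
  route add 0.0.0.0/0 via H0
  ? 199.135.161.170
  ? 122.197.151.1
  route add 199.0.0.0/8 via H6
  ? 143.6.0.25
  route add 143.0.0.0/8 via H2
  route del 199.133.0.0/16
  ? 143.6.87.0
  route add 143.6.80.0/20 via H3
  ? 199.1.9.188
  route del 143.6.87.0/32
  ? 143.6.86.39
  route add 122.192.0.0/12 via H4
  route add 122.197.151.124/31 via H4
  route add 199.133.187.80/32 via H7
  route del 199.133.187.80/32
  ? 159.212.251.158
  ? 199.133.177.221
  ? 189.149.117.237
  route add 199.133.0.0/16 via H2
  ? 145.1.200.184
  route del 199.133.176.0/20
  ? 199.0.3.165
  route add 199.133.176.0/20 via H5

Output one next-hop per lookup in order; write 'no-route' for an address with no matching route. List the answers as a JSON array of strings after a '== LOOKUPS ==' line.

Apply in order:
  + 143.6.0.0/16 (H7) depth=16
  + 199.133.176.0/20 (H1) depth=20
  + 122.197.151.0/24 (H5) depth=24
  + 199.128.0.0/11 (H7) depth=11
  ? 199.133.177.245  path d0:-→d1:-→d2:-→d3:-→d4:-→d5:-→d6:-→d7:-→d8:-→d9:-→d10:-→d11:H7→d12:-→d13:-→d14:-→d15:-→d16:-→d17:-→d18:-→d19:-→d20:H1  best=H1
  + 143.6.80.0/20 (H5) depth=20
  + 143.6.87.0/32 (H6) depth=32
  + 199.133.0.0/16 (H1) depth=16
  + 0.0.0.0/0 (H6) depth=0
  ? 199.133.176.2  path d0:H6→d1:-→d2:-→d3:-→d4:-→d5:-→d6:-→d7:-→d8:-→d9:-→d10:-→d11:H7→d12:-→d13:-→d14:-→d15:-→d16:H1→d17:-→d18:-→d19:-→d20:H1  best=H1
  + 199.133.176.0/20 (H1) depth=20
  + 0.0.0.0/0 (H0) depth=0
  ? 199.135.161.170  path d0:H0→d1:-→d2:-→d3:-→d4:-→d5:-→d6:-→d7:-→d8:-→d9:-→d10:-→d11:H7→d12:-→d13:-→d14:-  best=H7
  ? 122.197.151.1  path d0:H0→d1:-→d2:-→d3:-→d4:-→d5:-→d6:-→d7:-→d8:-→d9:-→d10:-→d11:-→d12:-→d13:-→d14:-→d15:-→d16:-→d17:-→d18:-→d19:-→d20:-→d21:-→d22:-→d23:-→d24:H5  best=H5
  + 199.0.0.0/8 (H6) depth=8
  ? 143.6.0.25  path d0:H0→d1:-→d2:-→d3:-→d4:-→d5:-→d6:-→d7:-→d8:-→d9:-→d10:-→d11:-→d12:-→d13:-→d14:-→d15:-→d16:H7→d17:-  best=H7
  + 143.0.0.0/8 (H2) depth=8
  del 199.133.0.0/16 (clear depth 16)
  ? 143.6.87.0  path d0:H0→d1:-→d2:-→d3:-→d4:-→d5:-→d6:-→d7:-→d8:H2→d9:-→d10:-→d11:-→d12:-→d13:-→d14:-→d15:-→d16:H7→d17:-→d18:-→d19:-→d20:H5→d21:-→d22:-→d23:-→d24:-→d25:-→d26:-→d27:-→d28:-→d29:-→d30:-→d31:-→d32:H6  best=H6
  + 143.6.80.0/20 (H3) depth=20
  ? 199.1.9.188  path d0:H0→d1:-→d2:-→d3:-→d4:-→d5:-→d6:-→d7:-→d8:H6  best=H6
  del 143.6.87.0/32 (clear depth 32)
  ? 143.6.86.39  path d0:H0→d1:-→d2:-→d3:-→d4:-→d5:-→d6:-→d7:-→d8:H2→d9:-→d10:-→d11:-→d12:-→d13:-→d14:-→d15:-→d16:H7→d17:-→d18:-→d19:-→d20:H3→d21:-→d22:-→d23:-  best=H3
  + 122.192.0.0/12 (H4) depth=12
  + 122.197.151.124/31 (H4) depth=31
  + 199.133.187.80/32 (H7) depth=32
  del 199.133.187.80/32 (clear depth 32)
  ? 159.212.251.158  path d0:H0→d1:-→d2:-→d3:-  best=H0
  ? 199.133.177.221  path d0:H0→d1:-→d2:-→d3:-→d4:-→d5:-→d6:-→d7:-→d8:H6→d9:-→d10:-→d11:H7→d12:-→d13:-→d14:-→d15:-→d16:-→d17:-→d18:-→d19:-→d20:H1  best=H1
  ? 189.149.117.237  path d0:H0→d1:-→d2:-  best=H0
  + 199.133.0.0/16 (H2) depth=16
  ? 145.1.200.184  path d0:H0→d1:-→d2:-→d3:-  best=H0
  del 199.133.176.0/20 (clear depth 20)
  ? 199.0.3.165  path d0:H0→d1:-→d2:-→d3:-→d4:-→d5:-→d6:-→d7:-→d8:H6  best=H6
  + 199.133.176.0/20 (H5) depth=20

== LOOKUPS ==
["H1","H1","H7","H5","H7","H6","H6","H3","H0","H1","H0","H0","H6"]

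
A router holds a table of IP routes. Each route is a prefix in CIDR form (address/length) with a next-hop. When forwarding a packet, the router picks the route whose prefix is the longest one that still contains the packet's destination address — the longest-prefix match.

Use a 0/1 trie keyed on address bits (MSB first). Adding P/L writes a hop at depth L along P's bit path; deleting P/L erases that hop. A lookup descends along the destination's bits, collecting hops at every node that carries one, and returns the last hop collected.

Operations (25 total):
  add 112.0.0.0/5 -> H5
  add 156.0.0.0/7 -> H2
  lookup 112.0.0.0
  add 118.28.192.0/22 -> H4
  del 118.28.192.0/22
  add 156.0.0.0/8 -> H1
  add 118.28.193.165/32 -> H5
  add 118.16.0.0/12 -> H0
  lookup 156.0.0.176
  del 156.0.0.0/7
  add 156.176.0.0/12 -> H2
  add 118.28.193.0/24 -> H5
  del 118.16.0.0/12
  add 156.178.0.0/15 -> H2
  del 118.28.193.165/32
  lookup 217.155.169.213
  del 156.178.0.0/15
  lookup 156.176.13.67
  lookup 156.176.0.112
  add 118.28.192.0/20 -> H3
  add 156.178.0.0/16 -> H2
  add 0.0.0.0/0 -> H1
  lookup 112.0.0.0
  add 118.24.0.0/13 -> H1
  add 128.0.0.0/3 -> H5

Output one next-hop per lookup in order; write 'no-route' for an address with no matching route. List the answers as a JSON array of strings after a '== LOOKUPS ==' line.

Apply in order:
  + 112.0.0.0/5 (H5) depth=5
  + 156.0.0.0/7 (H2) depth=7
  lookup 112.0.0.0: bits 01110 walk d0:-→d1:-→d2:-→d3:-→d4:-→d5:H5 -> H5
  + 118.28.192.0/22 (H4) depth=22
  del 118.28.192.0/22 (clear depth 22)
  + 156.0.0.0/8 (H1) depth=8
  + 118.28.193.165/32 (H5) depth=32
  + 118.16.0.0/12 (H0) depth=12
  lookup 156.0.0.176: bits 10011100 walk d0:-→d1:-→d2:-→d3:-→d4:-→d5:-→d6:-→d7:H2→d8:H1 -> H1
  del 156.0.0.0/7 (clear depth 7)
  + 156.176.0.0/12 (H2) depth=12
  + 118.28.193.0/24 (H5) depth=24
  del 118.16.0.0/12 (clear depth 12)
  + 156.178.0.0/15 (H2) depth=15
  del 118.28.193.165/32 (clear depth 32)
  lookup 217.155.169.213: bits 1 walk d0:-→d1:- -> no-route
  del 156.178.0.0/15 (clear depth 15)
  lookup 156.176.13.67: bits 10011100101100 walk d0:-→d1:-→d2:-→d3:-→d4:-→d5:-→d6:-→d7:-→d8:H1→d9:-→d10:-→d11:-→d12:H2→d13:-→d14:- -> H2
  lookup 156.176.0.112: bits 10011100101100 walk d0:-→d1:-→d2:-→d3:-→d4:-→d5:-→d6:-→d7:-→d8:H1→d9:-→d10:-→d11:-→d12:H2→d13:-→d14:- -> H2
  + 118.28.192.0/20 (H3) depth=20
  + 156.178.0.0/16 (H2) depth=16
  + 0.0.0.0/0 (H1) depth=0
  lookup 112.0.0.0: bits 01110 walk d0:H1→d1:-→d2:-→d3:-→d4:-→d5:H5 -> H5
  + 118.24.0.0/13 (H1) depth=13
  + 128.0.0.0/3 (H5) depth=3

== LOOKUPS ==
["H5","H1","no-route","H2","H2","H5"]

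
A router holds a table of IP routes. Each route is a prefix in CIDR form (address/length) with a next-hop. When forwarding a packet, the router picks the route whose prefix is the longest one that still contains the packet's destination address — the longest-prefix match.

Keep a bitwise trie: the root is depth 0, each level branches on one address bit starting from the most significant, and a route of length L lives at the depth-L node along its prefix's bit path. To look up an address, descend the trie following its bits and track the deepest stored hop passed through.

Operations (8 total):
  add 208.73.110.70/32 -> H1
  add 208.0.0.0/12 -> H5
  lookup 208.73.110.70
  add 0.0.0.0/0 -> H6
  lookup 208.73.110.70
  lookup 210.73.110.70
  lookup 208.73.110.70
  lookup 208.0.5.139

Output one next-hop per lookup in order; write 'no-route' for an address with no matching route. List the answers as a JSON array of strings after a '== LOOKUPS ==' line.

Process each operation:
  add 208.73.110.70/32 -> H1 at depth 32
  add 208.0.0.0/12 -> H5 at depth 12
  ? 208.73.110.70  path d0:-→d1:-→d2:-→d3:-→d4:-→d5:-→d6:-→d7:-→d8:-→d9:-→d10:-→d11:-→d12:-→d13:-→d14:-→d15:-→d16:-→d17:-→d18:-→d19:-→d20:-→d21:-→d22:-→d23:-→d24:-→d25:-→d26:-→d27:-→d28:-→d29:-→d30:-→d31:-→d32:H1  best=H1
  add 0.0.0.0/0 -> H6 at depth 0
  ? 208.73.110.70  path d0:H6→d1:-→d2:-→d3:-→d4:-→d5:-→d6:-→d7:-→d8:-→d9:-→d10:-→d11:-→d12:-→d13:-→d14:-→d15:-→d16:-→d17:-→d18:-→d19:-→d20:-→d21:-→d22:-→d23:-→d24:-→d25:-→d26:-→d27:-→d28:-→d29:-→d30:-→d31:-→d32:H1  best=H1
  ? 210.73.110.70  path d0:H6→d1:-→d2:-→d3:-→d4:-→d5:-→d6:-  best=H6
  ? 208.73.110.70  path d0:H6→d1:-→d2:-→d3:-→d4:-→d5:-→d6:-→d7:-→d8:-→d9:-→d10:-→d11:-→d12:-→d13:-→d14:-→d15:-→d16:-→d17:-→d18:-→d19:-→d20:-→d21:-→d22:-→d23:-→d24:-→d25:-→d26:-→d27:-→d28:-→d29:-→d30:-→d31:-→d32:H1  best=H1
  ? 208.0.5.139  path d0:H6→d1:-→d2:-→d3:-→d4:-→d5:-→d6:-→d7:-→d8:-→d9:-→d10:-→d11:-→d12:H5  best=H5

== LOOKUPS ==
["H1","H1","H6","H1","H5"]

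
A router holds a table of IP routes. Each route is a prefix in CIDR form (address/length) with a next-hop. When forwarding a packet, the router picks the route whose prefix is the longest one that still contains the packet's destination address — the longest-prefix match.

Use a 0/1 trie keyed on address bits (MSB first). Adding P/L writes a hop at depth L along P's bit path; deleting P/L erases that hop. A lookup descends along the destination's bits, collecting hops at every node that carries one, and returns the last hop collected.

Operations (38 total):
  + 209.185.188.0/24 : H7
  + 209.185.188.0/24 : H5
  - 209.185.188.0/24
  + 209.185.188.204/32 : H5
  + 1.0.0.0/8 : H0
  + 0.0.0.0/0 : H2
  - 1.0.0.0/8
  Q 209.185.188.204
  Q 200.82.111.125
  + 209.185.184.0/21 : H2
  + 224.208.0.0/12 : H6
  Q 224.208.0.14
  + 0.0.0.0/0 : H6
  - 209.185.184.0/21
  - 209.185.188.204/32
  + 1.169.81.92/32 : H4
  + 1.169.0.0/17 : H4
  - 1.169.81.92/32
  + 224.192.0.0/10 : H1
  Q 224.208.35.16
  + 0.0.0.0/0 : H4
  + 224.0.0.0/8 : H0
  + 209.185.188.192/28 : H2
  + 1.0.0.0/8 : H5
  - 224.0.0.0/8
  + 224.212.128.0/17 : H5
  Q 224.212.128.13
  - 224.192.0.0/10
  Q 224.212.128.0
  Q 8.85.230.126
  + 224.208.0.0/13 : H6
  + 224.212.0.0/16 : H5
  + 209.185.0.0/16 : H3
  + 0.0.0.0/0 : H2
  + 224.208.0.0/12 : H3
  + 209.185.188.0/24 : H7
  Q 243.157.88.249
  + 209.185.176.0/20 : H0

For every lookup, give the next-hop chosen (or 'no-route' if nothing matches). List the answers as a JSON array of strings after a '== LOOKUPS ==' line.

Apply in order:
  + 209.185.188.0/24 (H7) depth=24
  + 209.185.188.0/24 (H5) depth=24
  - 209.185.188.0/24 clear@24
  + 209.185.188.204/32 (H5) depth=32
  + 1.0.0.0/8 (H0) depth=8
  + 0.0.0.0/0 (H2) depth=0
  - 1.0.0.0/8 clear@8
  ? 209.185.188.204  path d0:H2→d1:-→d2:-→d3:-→d4:-→d5:-→d6:-→d7:-→d8:-→d9:-→d10:-→d11:-→d12:-→d13:-→d14:-→d15:-→d16:-→d17:-→d18:-→d19:-→d20:-→d21:-→d22:-→d23:-→d24:-→d25:-→d26:-→d27:-→d28:-→d29:-→d30:-→d31:-→d32:H5  best=H5
  ? 200.82.111.125  path d0:H2→d1:-→d2:-→d3:-  best=H2
  + 209.185.184.0/21 (H2) depth=21
  + 224.208.0.0/12 (H6) depth=12
  ? 224.208.0.14  path d0:H2→d1:-→d2:-→d3:-→d4:-→d5:-→d6:-→d7:-→d8:-→d9:-→d10:-→d11:-→d12:H6  best=H6
  + 0.0.0.0/0 (H6) depth=0
  - 209.185.184.0/21 clear@21
  - 209.185.188.204/32 clear@32
  + 1.169.81.92/32 (H4) depth=32
  + 1.169.0.0/17 (H4) depth=17
  - 1.169.81.92/32 clear@32
  + 224.192.0.0/10 (H1) depth=10
  ? 224.208.35.16  path d0:H6→d1:-→d2:-→d3:-→d4:-→d5:-→d6:-→d7:-→d8:-→d9:-→d10:H1→d11:-→d12:H6  best=H6
  + 0.0.0.0/0 (H4) depth=0
  + 224.0.0.0/8 (H0) depth=8
  + 209.185.188.192/28 (H2) depth=28
  + 1.0.0.0/8 (H5) depth=8
  - 224.0.0.0/8 clear@8
  + 224.212.128.0/17 (H5) depth=17
  ? 224.212.128.13  path d0:H4→d1:-→d2:-→d3:-→d4:-→d5:-→d6:-→d7:-→d8:-→d9:-→d10:H1→d11:-→d12:H6→d13:-→d14:-→d15:-→d16:-→d17:H5  best=H5
  - 224.192.0.0/10 clear@10
  ? 224.212.128.0  path d0:H4→d1:-→d2:-→d3:-→d4:-→d5:-→d6:-→d7:-→d8:-→d9:-→d10:-→d11:-→d12:H6→d13:-→d14:-→d15:-→d16:-→d17:H5  best=H5
  ? 8.85.230.126  path d0:H4→d1:-→d2:-→d3:-→d4:-  best=H4
  + 224.208.0.0/13 (H6) depth=13
  + 224.212.0.0/16 (H5) depth=16
  + 209.185.0.0/16 (H3) depth=16
  + 0.0.0.0/0 (H2) depth=0
  + 224.208.0.0/12 (H3) depth=12
  + 209.185.188.0/24 (H7) depth=24
  ? 243.157.88.249  path d0:H2→d1:-→d2:-→d3:-  best=H2
  + 209.185.176.0/20 (H0) depth=20

== LOOKUPS ==
["H5","H2","H6","H6","H5","H5","H4","H2"]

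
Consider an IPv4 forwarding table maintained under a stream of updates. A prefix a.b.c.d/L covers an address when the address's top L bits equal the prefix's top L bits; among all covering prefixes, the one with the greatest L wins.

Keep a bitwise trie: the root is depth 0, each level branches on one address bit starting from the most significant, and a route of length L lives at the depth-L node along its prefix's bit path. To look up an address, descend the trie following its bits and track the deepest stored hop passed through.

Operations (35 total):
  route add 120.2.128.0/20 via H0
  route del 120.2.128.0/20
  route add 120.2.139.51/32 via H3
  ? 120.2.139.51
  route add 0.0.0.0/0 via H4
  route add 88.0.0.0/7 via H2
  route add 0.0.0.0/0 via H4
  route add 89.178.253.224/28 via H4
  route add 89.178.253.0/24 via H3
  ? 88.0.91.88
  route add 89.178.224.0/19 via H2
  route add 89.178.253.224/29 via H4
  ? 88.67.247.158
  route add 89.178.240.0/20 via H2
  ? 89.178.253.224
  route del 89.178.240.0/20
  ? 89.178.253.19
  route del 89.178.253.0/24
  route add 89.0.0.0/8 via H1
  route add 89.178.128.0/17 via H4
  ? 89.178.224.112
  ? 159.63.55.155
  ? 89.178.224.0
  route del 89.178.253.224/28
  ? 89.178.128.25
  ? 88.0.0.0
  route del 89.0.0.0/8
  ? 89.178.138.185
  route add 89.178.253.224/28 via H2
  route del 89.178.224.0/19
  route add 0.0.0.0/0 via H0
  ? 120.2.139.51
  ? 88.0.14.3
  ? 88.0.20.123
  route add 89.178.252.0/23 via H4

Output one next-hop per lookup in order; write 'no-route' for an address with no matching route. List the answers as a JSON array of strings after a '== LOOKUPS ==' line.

Apply in order:
  add 120.2.128.0/20 -> H0 at depth 20
  - 120.2.128.0/20 clear@20
  add 120.2.139.51/32 -> H3 at depth 32
  ? 120.2.139.51  path d0:-→d1:-→d2:-→d3:-→d4:-→d5:-→d6:-→d7:-→d8:-→d9:-→d10:-→d11:-→d12:-→d13:-→d14:-→d15:-→d16:-→d17:-→d18:-→d19:-→d20:-→d21:-→d22:-→d23:-→d24:-→d25:-→d26:-→d27:-→d28:-→d29:-→d30:-→d31:-→d32:H3  best=H3
  add 0.0.0.0/0 -> H4 at depth 0
  add 88.0.0.0/7 -> H2 at depth 7
  add 0.0.0.0/0 -> H4 at depth 0
  add 89.178.253.224/28 -> H4 at depth 28
  add 89.178.253.0/24 -> H3 at depth 24
  ? 88.0.91.88  path d0:H4→d1:-→d2:-→d3:-→d4:-→d5:-→d6:-→d7:H2  best=H2
  add 89.178.224.0/19 -> H2 at depth 19
  add 89.178.253.224/29 -> H4 at depth 29
  ? 88.67.247.158  path d0:H4→d1:-→d2:-→d3:-→d4:-→d5:-→d6:-→d7:H2  best=H2
  add 89.178.240.0/20 -> H2 at depth 20
  ? 89.178.253.224  path d0:H4→d1:-→d2:-→d3:-→d4:-→d5:-→d6:-→d7:H2→d8:-→d9:-→d10:-→d11:-→d12:-→d13:-→d14:-→d15:-→d16:-→d17:-→d18:-→d19:H2→d20:H2→d21:-→d22:-→d23:-→d24:H3→d25:-→d26:-→d27:-→d28:H4→d29:H4  best=H4
  - 89.178.240.0/20 clear@20
  ? 89.178.253.19  path d0:H4→d1:-→d2:-→d3:-→d4:-→d5:-→d6:-→d7:H2→d8:-→d9:-→d10:-→d11:-→d12:-→d13:-→d14:-→d15:-→d16:-→d17:-→d18:-→d19:H2→d20:-→d21:-→d22:-→d23:-→d24:H3  best=H3
  - 89.178.253.0/24 clear@24
  add 89.0.0.0/8 -> H1 at depth 8
  add 89.178.128.0/17 -> H4 at depth 17
  ? 89.178.224.112  path d0:H4→d1:-→d2:-→d3:-→d4:-→d5:-→d6:-→d7:H2→d8:H1→d9:-→d10:-→d11:-→d12:-→d13:-→d14:-→d15:-→d16:-→d17:H4→d18:-→d19:H2  best=H2
  ? 159.63.55.155  path d0:H4  best=H4
  ? 89.178.224.0  path d0:H4→d1:-→d2:-→d3:-→d4:-→d5:-→d6:-→d7:H2→d8:H1→d9:-→d10:-→d11:-→d12:-→d13:-→d14:-→d15:-→d16:-→d17:H4→d18:-→d19:H2  best=H2
  - 89.178.253.224/28 clear@28
  ? 89.178.128.25  path d0:H4→d1:-→d2:-→d3:-→d4:-→d5:-→d6:-→d7:H2→d8:H1→d9:-→d10:-→d11:-→d12:-→d13:-→d14:-→d15:-→d16:-→d17:H4  best=H4
  ? 88.0.0.0  path d0:H4→d1:-→d2:-→d3:-→d4:-→d5:-→d6:-→d7:H2  best=H2
  - 89.0.0.0/8 clear@8
  ? 89.178.138.185  path d0:H4→d1:-→d2:-→d3:-→d4:-→d5:-→d6:-→d7:H2→d8:-→d9:-→d10:-→d11:-→d12:-→d13:-→d14:-→d15:-→d16:-→d17:H4  best=H4
  add 89.178.253.224/28 -> H2 at depth 28
  - 89.178.224.0/19 clear@19
  add 0.0.0.0/0 -> H0 at depth 0
  ? 120.2.139.51  path d0:H0→d1:-→d2:-→d3:-→d4:-→d5:-→d6:-→d7:-→d8:-→d9:-→d10:-→d11:-→d12:-→d13:-→d14:-→d15:-→d16:-→d17:-→d18:-→d19:-→d20:-→d21:-→d22:-→d23:-→d24:-→d25:-→d26:-→d27:-→d28:-→d29:-→d30:-→d31:-→d32:H3  best=H3
  ? 88.0.14.3  path d0:H0→d1:-→d2:-→d3:-→d4:-→d5:-→d6:-→d7:H2  best=H2
  ? 88.0.20.123  path d0:H0→d1:-→d2:-→d3:-→d4:-→d5:-→d6:-→d7:H2  best=H2
  add 89.178.252.0/23 -> H4 at depth 23

== LOOKUPS ==
["H3","H2","H2","H4","H3","H2","H4","H2","H4","H2","H4","H3","H2","H2"]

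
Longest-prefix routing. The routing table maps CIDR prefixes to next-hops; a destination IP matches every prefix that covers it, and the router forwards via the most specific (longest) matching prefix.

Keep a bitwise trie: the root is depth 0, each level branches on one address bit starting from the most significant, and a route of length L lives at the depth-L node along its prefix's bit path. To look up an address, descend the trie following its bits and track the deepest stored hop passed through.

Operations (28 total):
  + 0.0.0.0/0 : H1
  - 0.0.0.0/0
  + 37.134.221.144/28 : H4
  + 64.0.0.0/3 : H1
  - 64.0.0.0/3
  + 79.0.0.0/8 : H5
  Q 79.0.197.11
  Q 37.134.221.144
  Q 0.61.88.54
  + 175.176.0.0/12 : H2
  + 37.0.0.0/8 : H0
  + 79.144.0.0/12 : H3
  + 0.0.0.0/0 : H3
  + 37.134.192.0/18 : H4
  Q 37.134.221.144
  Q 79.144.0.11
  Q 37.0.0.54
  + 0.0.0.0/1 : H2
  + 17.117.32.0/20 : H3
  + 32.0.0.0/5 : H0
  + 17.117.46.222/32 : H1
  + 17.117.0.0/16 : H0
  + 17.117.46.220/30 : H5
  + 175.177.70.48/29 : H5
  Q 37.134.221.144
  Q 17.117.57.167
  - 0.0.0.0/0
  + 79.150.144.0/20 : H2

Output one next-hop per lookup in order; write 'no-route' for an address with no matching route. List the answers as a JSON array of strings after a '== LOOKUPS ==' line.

Trace:
  + 0.0.0.0/0 (H1) depth=0
  del 0.0.0.0/0 (clear depth 0)
  + 37.134.221.144/28 (H4) depth=28
  + 64.0.0.0/3 (H1) depth=3
  del 64.0.0.0/3 (clear depth 3)
  + 79.0.0.0/8 (H5) depth=8
  ? 79.0.197.11  path d0:-→d1:-→d2:-→d3:-→d4:-→d5:-→d6:-→d7:-→d8:H5  best=H5
  ? 37.134.221.144  path d0:-→d1:-→d2:-→d3:-→d4:-→d5:-→d6:-→d7:-→d8:-→d9:-→d10:-→d11:-→d12:-→d13:-→d14:-→d15:-→d16:-→d17:-→d18:-→d19:-→d20:-→d21:-→d22:-→d23:-→d24:-→d25:-→d26:-→d27:-→d28:H4  best=H4
  ? 0.61.88.54  path d0:-→d1:-→d2:-  best=no-route
  + 175.176.0.0/12 (H2) depth=12
  + 37.0.0.0/8 (H0) depth=8
  + 79.144.0.0/12 (H3) depth=12
  + 0.0.0.0/0 (H3) depth=0
  + 37.134.192.0/18 (H4) depth=18
  ? 37.134.221.144  path d0:H3→d1:-→d2:-→d3:-→d4:-→d5:-→d6:-→d7:-→d8:H0→d9:-→d10:-→d11:-→d12:-→d13:-→d14:-→d15:-→d16:-→d17:-→d18:H4→d19:-→d20:-→d21:-→d22:-→d23:-→d24:-→d25:-→d26:-→d27:-→d28:H4  best=H4
  ? 79.144.0.11  path d0:H3→d1:-→d2:-→d3:-→d4:-→d5:-→d6:-→d7:-→d8:H5→d9:-→d10:-→d11:-→d12:H3  best=H3
  ? 37.0.0.54  path d0:H3→d1:-→d2:-→d3:-→d4:-→d5:-→d6:-→d7:-→d8:H0  best=H0
  + 0.0.0.0/1 (H2) depth=1
  + 17.117.32.0/20 (H3) depth=20
  + 32.0.0.0/5 (H0) depth=5
  + 17.117.46.222/32 (H1) depth=32
  + 17.117.0.0/16 (H0) depth=16
  + 17.117.46.220/30 (H5) depth=30
  + 175.177.70.48/29 (H5) depth=29
  ? 37.134.221.144  path d0:H3→d1:H2→d2:-→d3:-→d4:-→d5:H0→d6:-→d7:-→d8:H0→d9:-→d10:-→d11:-→d12:-→d13:-→d14:-→d15:-→d16:-→d17:-→d18:H4→d19:-→d20:-→d21:-→d22:-→d23:-→d24:-→d25:-→d26:-→d27:-→d28:H4  best=H4
  ? 17.117.57.167  path d0:H3→d1:H2→d2:-→d3:-→d4:-→d5:-→d6:-→d7:-→d8:-→d9:-→d10:-→d11:-→d12:-→d13:-→d14:-→d15:-→d16:H0→d17:-→d18:-→d19:-  best=H0
  del 0.0.0.0/0 (clear depth 0)
  + 79.150.144.0/20 (H2) depth=20

== LOOKUPS ==
["H5","H4","no-route","H4","H3","H0","H4","H0"]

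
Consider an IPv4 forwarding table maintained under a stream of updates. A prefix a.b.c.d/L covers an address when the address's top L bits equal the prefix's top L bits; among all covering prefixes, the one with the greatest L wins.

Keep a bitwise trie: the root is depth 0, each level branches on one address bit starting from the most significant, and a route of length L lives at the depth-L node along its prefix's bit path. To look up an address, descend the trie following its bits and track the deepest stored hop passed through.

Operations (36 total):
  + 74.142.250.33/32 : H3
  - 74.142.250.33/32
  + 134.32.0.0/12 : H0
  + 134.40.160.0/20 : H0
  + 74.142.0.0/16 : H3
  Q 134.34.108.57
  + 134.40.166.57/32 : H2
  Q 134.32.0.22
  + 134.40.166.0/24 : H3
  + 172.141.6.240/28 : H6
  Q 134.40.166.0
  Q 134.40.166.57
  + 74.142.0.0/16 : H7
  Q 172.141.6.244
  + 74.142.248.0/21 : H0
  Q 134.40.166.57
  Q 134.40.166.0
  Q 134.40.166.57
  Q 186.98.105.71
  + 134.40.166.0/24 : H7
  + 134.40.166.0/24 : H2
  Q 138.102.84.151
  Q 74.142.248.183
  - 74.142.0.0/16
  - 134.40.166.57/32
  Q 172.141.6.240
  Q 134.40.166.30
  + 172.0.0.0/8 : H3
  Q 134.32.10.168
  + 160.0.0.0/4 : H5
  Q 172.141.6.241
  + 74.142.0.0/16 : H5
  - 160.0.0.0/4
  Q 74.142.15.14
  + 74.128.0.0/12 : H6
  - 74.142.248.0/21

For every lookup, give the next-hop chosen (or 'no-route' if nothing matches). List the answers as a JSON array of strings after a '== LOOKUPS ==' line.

Apply in order:
  + 74.142.250.33/32 (H3) depth=32
  del 74.142.250.33/32 (clear depth 32)
  + 134.32.0.0/12 (H0) depth=12
  + 134.40.160.0/20 (H0) depth=20
  + 74.142.0.0/16 (H3) depth=16
  ? 134.34.108.57  path d0:-→d1:-→d2:-→d3:-→d4:-→d5:-→d6:-→d7:-→d8:-→d9:-→d10:-→d11:-→d12:H0  best=H0
  + 134.40.166.57/32 (H2) depth=32
  ? 134.32.0.22  path d0:-→d1:-→d2:-→d3:-→d4:-→d5:-→d6:-→d7:-→d8:-→d9:-→d10:-→d11:-→d12:H0  best=H0
  + 134.40.166.0/24 (H3) depth=24
  + 172.141.6.240/28 (H6) depth=28
  ? 134.40.166.0  path d0:-→d1:-→d2:-→d3:-→d4:-→d5:-→d6:-→d7:-→d8:-→d9:-→d10:-→d11:-→d12:H0→d13:-→d14:-→d15:-→d16:-→d17:-→d18:-→d19:-→d20:H0→d21:-→d22:-→d23:-→d24:H3→d25:-→d26:-  best=H3
  ? 134.40.166.57  path d0:-→d1:-→d2:-→d3:-→d4:-→d5:-→d6:-→d7:-→d8:-→d9:-→d10:-→d11:-→d12:H0→d13:-→d14:-→d15:-→d16:-→d17:-→d18:-→d19:-→d20:H0→d21:-→d22:-→d23:-→d24:H3→d25:-→d26:-→d27:-→d28:-→d29:-→d30:-→d31:-→d32:H2  best=H2
  + 74.142.0.0/16 (H7) depth=16
  ? 172.141.6.244  path d0:-→d1:-→d2:-→d3:-→d4:-→d5:-→d6:-→d7:-→d8:-→d9:-→d10:-→d11:-→d12:-→d13:-→d14:-→d15:-→d16:-→d17:-→d18:-→d19:-→d20:-→d21:-→d22:-→d23:-→d24:-→d25:-→d26:-→d27:-→d28:H6  best=H6
  + 74.142.248.0/21 (H0) depth=21
  ? 134.40.166.57  path d0:-→d1:-→d2:-→d3:-→d4:-→d5:-→d6:-→d7:-→d8:-→d9:-→d10:-→d11:-→d12:H0→d13:-→d14:-→d15:-→d16:-→d17:-→d18:-→d19:-→d20:H0→d21:-→d22:-→d23:-→d24:H3→d25:-→d26:-→d27:-→d28:-→d29:-→d30:-→d31:-→d32:H2  best=H2
  ? 134.40.166.0  path d0:-→d1:-→d2:-→d3:-→d4:-→d5:-→d6:-→d7:-→d8:-→d9:-→d10:-→d11:-→d12:H0→d13:-→d14:-→d15:-→d16:-→d17:-→d18:-→d19:-→d20:H0→d21:-→d22:-→d23:-→d24:H3→d25:-→d26:-  best=H3
  ? 134.40.166.57  path d0:-→d1:-→d2:-→d3:-→d4:-→d5:-→d6:-→d7:-→d8:-→d9:-→d10:-→d11:-→d12:H0→d13:-→d14:-→d15:-→d16:-→d17:-→d18:-→d19:-→d20:H0→d21:-→d22:-→d23:-→d24:H3→d25:-→d26:-→d27:-→d28:-→d29:-→d30:-→d31:-→d32:H2  best=H2
  ? 186.98.105.71  path d0:-→d1:-→d2:-→d3:-  best=no-route
  + 134.40.166.0/24 (H7) depth=24
  + 134.40.166.0/24 (H2) depth=24
  ? 138.102.84.151  path d0:-→d1:-→d2:-→d3:-→d4:-  best=no-route
  ? 74.142.248.183  path d0:-→d1:-→d2:-→d3:-→d4:-→d5:-→d6:-→d7:-→d8:-→d9:-→d10:-→d11:-→d12:-→d13:-→d14:-→d15:-→d16:H7→d17:-→d18:-→d19:-→d20:-→d21:H0→d22:-  best=H0
  del 74.142.0.0/16 (clear depth 16)
  del 134.40.166.57/32 (clear depth 32)
  ? 172.141.6.240  path d0:-→d1:-→d2:-→d3:-→d4:-→d5:-→d6:-→d7:-→d8:-→d9:-→d10:-→d11:-→d12:-→d13:-→d14:-→d15:-→d16:-→d17:-→d18:-→d19:-→d20:-→d21:-→d22:-→d23:-→d24:-→d25:-→d26:-→d27:-→d28:H6  best=H6
  ? 134.40.166.30  path d0:-→d1:-→d2:-→d3:-→d4:-→d5:-→d6:-→d7:-→d8:-→d9:-→d10:-→d11:-→d12:H0→d13:-→d14:-→d15:-→d16:-→d17:-→d18:-→d19:-→d20:H0→d21:-→d22:-→d23:-→d24:H2→d25:-→d26:-  best=H2
  + 172.0.0.0/8 (H3) depth=8
  ? 134.32.10.168  path d0:-→d1:-→d2:-→d3:-→d4:-→d5:-→d6:-→d7:-→d8:-→d9:-→d10:-→d11:-→d12:H0  best=H0
  + 160.0.0.0/4 (H5) depth=4
  ? 172.141.6.241  path d0:-→d1:-→d2:-→d3:-→d4:H5→d5:-→d6:-→d7:-→d8:H3→d9:-→d10:-→d11:-→d12:-→d13:-→d14:-→d15:-→d16:-→d17:-→d18:-→d19:-→d20:-→d21:-→d22:-→d23:-→d24:-→d25:-→d26:-→d27:-→d28:H6  best=H6
  + 74.142.0.0/16 (H5) depth=16
  del 160.0.0.0/4 (clear depth 4)
  ? 74.142.15.14  path d0:-→d1:-→d2:-→d3:-→d4:-→d5:-→d6:-→d7:-→d8:-→d9:-→d10:-→d11:-→d12:-→d13:-→d14:-→d15:-→d16:H5  best=H5
  + 74.128.0.0/12 (H6) depth=12
  del 74.142.248.0/21 (clear depth 21)

== LOOKUPS ==
["H0","H0","H3","H2","H6","H2","H3","H2","no-route","no-route","H0","H6","H2","H0","H6","H5"]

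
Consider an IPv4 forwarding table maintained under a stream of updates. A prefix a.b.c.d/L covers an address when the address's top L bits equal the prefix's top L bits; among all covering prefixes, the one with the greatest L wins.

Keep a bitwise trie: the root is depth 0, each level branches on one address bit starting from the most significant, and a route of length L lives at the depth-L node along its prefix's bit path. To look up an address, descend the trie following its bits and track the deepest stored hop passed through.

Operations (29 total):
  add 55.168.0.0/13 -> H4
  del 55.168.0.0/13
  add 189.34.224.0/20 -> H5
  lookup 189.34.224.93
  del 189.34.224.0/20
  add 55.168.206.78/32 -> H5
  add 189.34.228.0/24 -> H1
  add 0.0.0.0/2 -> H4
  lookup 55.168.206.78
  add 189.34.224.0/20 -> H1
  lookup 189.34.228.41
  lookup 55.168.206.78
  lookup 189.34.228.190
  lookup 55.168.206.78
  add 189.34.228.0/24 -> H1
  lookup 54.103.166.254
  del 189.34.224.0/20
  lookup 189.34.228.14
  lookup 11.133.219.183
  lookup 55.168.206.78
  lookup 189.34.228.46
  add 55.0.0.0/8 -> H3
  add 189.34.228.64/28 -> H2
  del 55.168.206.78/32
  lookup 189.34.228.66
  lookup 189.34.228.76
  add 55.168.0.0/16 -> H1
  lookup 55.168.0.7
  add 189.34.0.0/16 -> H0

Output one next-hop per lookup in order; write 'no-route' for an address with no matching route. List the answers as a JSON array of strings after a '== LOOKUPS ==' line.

Apply in order:
  add 55.168.0.0/13 -> H4 at depth 13
  - 55.168.0.0/13 clear@13
  add 189.34.224.0/20 -> H5 at depth 20
  ? 189.34.224.93  path d0:-→d1:-→d2:-→d3:-→d4:-→d5:-→d6:-→d7:-→d8:-→d9:-→d10:-→d11:-→d12:-→d13:-→d14:-→d15:-→d16:-→d17:-→d18:-→d19:-→d20:H5  best=H5
  - 189.34.224.0/20 clear@20
  add 55.168.206.78/32 -> H5 at depth 32
  add 189.34.228.0/24 -> H1 at depth 24
  add 0.0.0.0/2 -> H4 at depth 2
  ? 55.168.206.78  path d0:-→d1:-→d2:H4→d3:-→d4:-→d5:-→d6:-→d7:-→d8:-→d9:-→d10:-→d11:-→d12:-→d13:-→d14:-→d15:-→d16:-→d17:-→d18:-→d19:-→d20:-→d21:-→d22:-→d23:-→d24:-→d25:-→d26:-→d27:-→d28:-→d29:-→d30:-→d31:-→d32:H5  best=H5
  add 189.34.224.0/20 -> H1 at depth 20
  ? 189.34.228.41  path d0:-→d1:-→d2:-→d3:-→d4:-→d5:-→d6:-→d7:-→d8:-→d9:-→d10:-→d11:-→d12:-→d13:-→d14:-→d15:-→d16:-→d17:-→d18:-→d19:-→d20:H1→d21:-→d22:-→d23:-→d24:H1  best=H1
  ? 55.168.206.78  path d0:-→d1:-→d2:H4→d3:-→d4:-→d5:-→d6:-→d7:-→d8:-→d9:-→d10:-→d11:-→d12:-→d13:-→d14:-→d15:-→d16:-→d17:-→d18:-→d19:-→d20:-→d21:-→d22:-→d23:-→d24:-→d25:-→d26:-→d27:-→d28:-→d29:-→d30:-→d31:-→d32:H5  best=H5
  ? 189.34.228.190  path d0:-→d1:-→d2:-→d3:-→d4:-→d5:-→d6:-→d7:-→d8:-→d9:-→d10:-→d11:-→d12:-→d13:-→d14:-→d15:-→d16:-→d17:-→d18:-→d19:-→d20:H1→d21:-→d22:-→d23:-→d24:H1  best=H1
  ? 55.168.206.78  path d0:-→d1:-→d2:H4→d3:-→d4:-→d5:-→d6:-→d7:-→d8:-→d9:-→d10:-→d11:-→d12:-→d13:-→d14:-→d15:-→d16:-→d17:-→d18:-→d19:-→d20:-→d21:-→d22:-→d23:-→d24:-→d25:-→d26:-→d27:-→d28:-→d29:-→d30:-→d31:-→d32:H5  best=H5
  add 189.34.228.0/24 -> H1 at depth 24
  ? 54.103.166.254  path d0:-→d1:-→d2:H4→d3:-→d4:-→d5:-→d6:-→d7:-  best=H4
  - 189.34.224.0/20 clear@20
  ? 189.34.228.14  path d0:-→d1:-→d2:-→d3:-→d4:-→d5:-→d6:-→d7:-→d8:-→d9:-→d10:-→d11:-→d12:-→d13:-→d14:-→d15:-→d16:-→d17:-→d18:-→d19:-→d20:-→d21:-→d22:-→d23:-→d24:H1  best=H1
  ? 11.133.219.183  path d0:-→d1:-→d2:H4  best=H4
  ? 55.168.206.78  path d0:-→d1:-→d2:H4→d3:-→d4:-→d5:-→d6:-→d7:-→d8:-→d9:-→d10:-→d11:-→d12:-→d13:-→d14:-→d15:-→d16:-→d17:-→d18:-→d19:-→d20:-→d21:-→d22:-→d23:-→d24:-→d25:-→d26:-→d27:-→d28:-→d29:-→d30:-→d31:-→d32:H5  best=H5
  ? 189.34.228.46  path d0:-→d1:-→d2:-→d3:-→d4:-→d5:-→d6:-→d7:-→d8:-→d9:-→d10:-→d11:-→d12:-→d13:-→d14:-→d15:-→d16:-→d17:-→d18:-→d19:-→d20:-→d21:-→d22:-→d23:-→d24:H1  best=H1
  add 55.0.0.0/8 -> H3 at depth 8
  add 189.34.228.64/28 -> H2 at depth 28
  - 55.168.206.78/32 clear@32
  ? 189.34.228.66  path d0:-→d1:-→d2:-→d3:-→d4:-→d5:-→d6:-→d7:-→d8:-→d9:-→d10:-→d11:-→d12:-→d13:-→d14:-→d15:-→d16:-→d17:-→d18:-→d19:-→d20:-→d21:-→d22:-→d23:-→d24:H1→d25:-→d26:-→d27:-→d28:H2  best=H2
  ? 189.34.228.76  path d0:-→d1:-→d2:-→d3:-→d4:-→d5:-→d6:-→d7:-→d8:-→d9:-→d10:-→d11:-→d12:-→d13:-→d14:-→d15:-→d16:-→d17:-→d18:-→d19:-→d20:-→d21:-→d22:-→d23:-→d24:H1→d25:-→d26:-→d27:-→d28:H2  best=H2
  add 55.168.0.0/16 -> H1 at depth 16
  ? 55.168.0.7  path d0:-→d1:-→d2:H4→d3:-→d4:-→d5:-→d6:-→d7:-→d8:H3→d9:-→d10:-→d11:-→d12:-→d13:-→d14:-→d15:-→d16:H1  best=H1
  add 189.34.0.0/16 -> H0 at depth 16

== LOOKUPS ==
["H5","H5","H1","H5","H1","H5","H4","H1","H4","H5","H1","H2","H2","H1"]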